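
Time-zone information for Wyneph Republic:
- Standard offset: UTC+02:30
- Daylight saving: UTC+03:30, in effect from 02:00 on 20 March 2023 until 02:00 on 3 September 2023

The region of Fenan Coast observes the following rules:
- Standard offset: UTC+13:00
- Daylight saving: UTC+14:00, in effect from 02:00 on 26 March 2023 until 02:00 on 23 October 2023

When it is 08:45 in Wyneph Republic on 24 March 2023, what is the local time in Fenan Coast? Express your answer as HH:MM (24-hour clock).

Daylight saving runs 20 March – 3 September; 24 March 2023 is inside that window, so Wyneph Republic is at UTC+03:30.
08:45 Wyneph Republic − 3h30m = 05:15 UTC.
At the standard offset (UTC+13:00), 05:15 UTC + 13h = 18:15 Fenan Coast standard time.
The standard-time date in Fenan Coast, 24 March 2023, is outside the daylight-saving period (26 March – 23 October), so Fenan Coast is on standard time, UTC+13:00.
05:15 UTC + 13h = 18:15 Fenan Coast.

18:15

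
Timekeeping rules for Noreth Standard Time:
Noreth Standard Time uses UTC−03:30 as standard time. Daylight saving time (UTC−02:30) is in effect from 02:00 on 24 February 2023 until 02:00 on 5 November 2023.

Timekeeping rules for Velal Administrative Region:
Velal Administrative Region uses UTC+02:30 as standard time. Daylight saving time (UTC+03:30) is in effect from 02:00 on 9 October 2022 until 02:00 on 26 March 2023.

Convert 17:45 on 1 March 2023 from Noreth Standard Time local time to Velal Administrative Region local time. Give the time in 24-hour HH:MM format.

23:45

1 March 2023 lies within the daylight-saving period (24 February – 5 November), so Noreth Standard Time is on daylight time, UTC−02:30.
17:45 Noreth Standard Time + 2h30m = 20:15 UTC.
At the standard offset (UTC+02:30), 20:15 UTC + 2h30m = 22:45 Velal Administrative Region standard time.
The standard-time date in Velal Administrative Region, 1 March 2023, falls between 9 October 2022 and 26 March 2023, so daylight saving is in effect and Velal Administrative Region is at UTC+03:30.
20:15 UTC + 3h30m = 23:45 Velal Administrative Region.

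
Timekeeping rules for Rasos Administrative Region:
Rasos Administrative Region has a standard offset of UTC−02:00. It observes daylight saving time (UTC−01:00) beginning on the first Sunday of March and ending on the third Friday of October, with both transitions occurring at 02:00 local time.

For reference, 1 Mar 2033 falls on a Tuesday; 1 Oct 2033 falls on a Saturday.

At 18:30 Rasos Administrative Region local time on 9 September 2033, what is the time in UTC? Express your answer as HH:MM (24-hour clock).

19:30

1 March 2033 is a Tuesday, so the first Sunday is March 6.
1 October 2033 is a Saturday, so the first Friday is October 7 and the third is October 21.
9 September 2033 lies within the daylight-saving period (6 March – 21 October), so Rasos Administrative Region is on daylight time, UTC−01:00.
18:30 local + 1h = 19:30 UTC.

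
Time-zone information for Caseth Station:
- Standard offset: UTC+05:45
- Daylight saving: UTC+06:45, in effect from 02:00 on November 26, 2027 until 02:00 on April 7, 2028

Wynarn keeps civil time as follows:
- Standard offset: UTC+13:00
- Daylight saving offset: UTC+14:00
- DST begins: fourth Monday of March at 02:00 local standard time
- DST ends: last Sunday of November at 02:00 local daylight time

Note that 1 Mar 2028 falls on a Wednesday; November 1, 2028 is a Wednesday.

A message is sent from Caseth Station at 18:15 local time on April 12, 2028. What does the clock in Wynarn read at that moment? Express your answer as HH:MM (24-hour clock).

02:30

April 12, 2028 is outside the daylight-saving period (26 November 2027 – 7 April 2028), so Caseth Station is on standard time, UTC+05:45.
18:15 Caseth Station − 5h45m = 12:30 UTC.
1 March 2028 is a Wednesday, so the first Monday is March 6 and the fourth is March 27.
1 November 2028 is a Wednesday, so Sundays fall on 5, 12, 19, 26; the last is November 26.
At the standard offset (UTC+13:00), 12:30 UTC + 13h = 01:30 Wynarn standard time (rolling into the next day, 13 April 2028).
The standard-time date in Wynarn, April 13, 2028, lies within the daylight-saving period (27 March – 26 November), so Wynarn is on daylight time, UTC+14:00.
12:30 UTC + 14h = 02:30 Wynarn (rolling into the next day, 13 April 2028).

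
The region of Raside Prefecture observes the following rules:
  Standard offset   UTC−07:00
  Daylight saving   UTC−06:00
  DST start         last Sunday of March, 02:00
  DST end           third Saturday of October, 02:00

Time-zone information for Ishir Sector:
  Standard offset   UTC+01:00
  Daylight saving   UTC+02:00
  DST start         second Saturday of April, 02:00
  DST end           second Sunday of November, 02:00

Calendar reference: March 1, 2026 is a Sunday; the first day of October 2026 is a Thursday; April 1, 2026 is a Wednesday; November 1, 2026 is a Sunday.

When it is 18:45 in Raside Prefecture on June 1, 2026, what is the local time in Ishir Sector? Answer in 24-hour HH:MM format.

1 March 2026 is a Sunday, so Sundays fall on 1, 8, 15, 22, 29; the last is March 29.
1 October 2026 is a Thursday, so the first Saturday is October 3 and the third is October 17.
Daylight saving runs 29 March – 17 October; June 1, 2026 is inside that window, so Raside Prefecture is at UTC−06:00.
18:45 Raside Prefecture + 6h = 00:45 UTC (rolling into the next day, 2 June 2026).
1 April 2026 is a Wednesday, so the first Saturday is April 4 and the second is April 11.
1 November 2026 is a Sunday, so the first Sunday is November 1 and the second is November 8.
At the standard offset (UTC+01:00), 00:45 UTC + 1h = 01:45 Ishir Sector standard time.
Daylight saving runs 11 April – 8 November; the standard-time date in Ishir Sector, June 2, 2026, is inside that window, so Ishir Sector is at UTC+02:00.
00:45 UTC + 2h = 02:45 Ishir Sector.

02:45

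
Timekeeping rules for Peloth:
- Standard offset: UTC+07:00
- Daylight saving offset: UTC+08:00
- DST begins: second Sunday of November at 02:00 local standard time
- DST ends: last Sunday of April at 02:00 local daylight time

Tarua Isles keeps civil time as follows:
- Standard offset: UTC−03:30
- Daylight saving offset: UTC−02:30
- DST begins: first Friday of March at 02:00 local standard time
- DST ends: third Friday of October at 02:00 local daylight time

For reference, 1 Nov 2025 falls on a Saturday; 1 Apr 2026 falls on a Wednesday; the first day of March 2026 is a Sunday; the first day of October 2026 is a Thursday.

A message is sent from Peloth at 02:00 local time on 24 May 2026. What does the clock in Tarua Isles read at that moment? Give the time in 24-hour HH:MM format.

1 November 2025 is a Saturday, so the first Sunday is November 2 and the second is November 9.
1 April 2026 is a Wednesday, so Sundays fall on 5, 12, 19, 26; the last is April 26.
24 May 2026 is outside the daylight-saving period (9 November 2025 – 26 April 2026), so Peloth is on standard time, UTC+07:00.
02:00 Peloth − 7h = 19:00 UTC (rolling into the previous day, 23 May 2026).
1 March 2026 is a Sunday, so the first Friday is March 6.
1 October 2026 is a Thursday, so the first Friday is October 2 and the third is October 16.
At the standard offset (UTC−03:30), 19:00 UTC − 3h30m = 15:30 Tarua Isles standard time.
The standard-time date in Tarua Isles, 23 May 2026, lies within the daylight-saving period (6 March – 16 October), so Tarua Isles is on daylight time, UTC−02:30.
19:00 UTC − 2h30m = 16:30 Tarua Isles.

16:30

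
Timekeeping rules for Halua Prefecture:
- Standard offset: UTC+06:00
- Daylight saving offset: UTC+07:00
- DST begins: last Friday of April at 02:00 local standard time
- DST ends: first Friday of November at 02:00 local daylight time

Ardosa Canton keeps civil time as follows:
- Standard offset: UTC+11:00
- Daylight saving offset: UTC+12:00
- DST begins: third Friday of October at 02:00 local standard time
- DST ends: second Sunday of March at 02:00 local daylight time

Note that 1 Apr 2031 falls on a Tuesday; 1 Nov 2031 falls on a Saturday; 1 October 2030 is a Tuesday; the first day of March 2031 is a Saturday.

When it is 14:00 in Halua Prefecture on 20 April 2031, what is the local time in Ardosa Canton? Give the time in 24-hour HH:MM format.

1 April 2031 is a Tuesday, so Fridays fall on 4, 11, 18, 25; the last is April 25.
1 November 2031 is a Saturday, so the first Friday is November 7.
20 April 2031 does not fall between 25 April and 7 November, so daylight saving is not in effect and Halua Prefecture is at UTC+06:00.
14:00 Halua Prefecture − 6h = 08:00 UTC.
1 October 2030 is a Tuesday, so the first Friday is October 4 and the third is October 18.
1 March 2031 is a Saturday, so the first Sunday is March 2 and the second is March 9.
At the standard offset (UTC+11:00), 08:00 UTC + 11h = 19:00 Ardosa Canton standard time.
Daylight saving runs 18 October 2030 – 9 March 2031; the standard-time date in Ardosa Canton, 20 April 2031, is outside that window, so Ardosa Canton is on standard time at UTC+11:00.
08:00 UTC + 11h = 19:00 Ardosa Canton.

19:00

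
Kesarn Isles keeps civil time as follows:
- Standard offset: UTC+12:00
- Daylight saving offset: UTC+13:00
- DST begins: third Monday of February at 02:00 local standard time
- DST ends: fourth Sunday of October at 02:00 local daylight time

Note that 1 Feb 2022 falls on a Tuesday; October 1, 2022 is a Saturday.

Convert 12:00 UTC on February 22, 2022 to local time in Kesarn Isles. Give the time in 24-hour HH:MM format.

01:00

1 February 2022 is a Tuesday, so the first Monday is February 7 and the third is February 21.
1 October 2022 is a Saturday, so the first Sunday is October 2 and the fourth is October 23.
At the standard offset (UTC+12:00), 12:00 UTC + 12h = 00:00 Kesarn Isles standard time (rolling into the next day, 23 February 2022).
Daylight saving runs 21 February – 23 October; the standard-time date in Kesarn Isles, February 23, 2022, is inside that window, so Kesarn Isles is at UTC+13:00.
12:00 UTC + 13h = 01:00 local (rolling into the next day, 23 February 2022).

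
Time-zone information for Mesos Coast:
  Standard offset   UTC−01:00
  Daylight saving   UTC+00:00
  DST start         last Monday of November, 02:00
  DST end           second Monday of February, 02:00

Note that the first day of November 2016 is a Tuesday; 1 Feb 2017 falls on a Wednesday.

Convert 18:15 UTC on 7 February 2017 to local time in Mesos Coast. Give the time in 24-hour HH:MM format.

1 November 2016 is a Tuesday, so Mondays fall on 7, 14, 21, 28; the last is November 28.
1 February 2017 is a Wednesday, so the first Monday is February 6 and the second is February 13.
At the standard offset (UTC−01:00), 18:15 UTC − 1h = 17:15 Mesos Coast standard time.
The standard-time date in Mesos Coast, 7 February 2017, falls between 28 November 2016 and 13 February 2017, so daylight saving is in effect and Mesos Coast is at UTC+00:00.
18:15 UTC + 0h = 18:15 local.

18:15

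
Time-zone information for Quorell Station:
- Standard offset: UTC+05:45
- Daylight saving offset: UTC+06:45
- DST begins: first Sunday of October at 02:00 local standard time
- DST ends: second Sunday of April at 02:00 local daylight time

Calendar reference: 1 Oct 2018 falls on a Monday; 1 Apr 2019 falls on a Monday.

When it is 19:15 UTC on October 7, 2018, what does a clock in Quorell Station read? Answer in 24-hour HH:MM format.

02:00

1 October 2018 is a Monday, so the first Sunday is October 7.
1 April 2019 is a Monday, so the first Sunday is April 7 and the second is April 14.
At the standard offset (UTC+05:45), 19:15 UTC + 5h45m = 01:00 Quorell Station standard time (rolling into the next day, 8 October 2018).
The standard-time date in Quorell Station, October 8, 2018, lies within the daylight-saving period (7 October 2018 – 14 April 2019), so Quorell Station is on daylight time, UTC+06:45.
19:15 UTC + 6h45m = 02:00 local (rolling into the next day, 8 October 2018).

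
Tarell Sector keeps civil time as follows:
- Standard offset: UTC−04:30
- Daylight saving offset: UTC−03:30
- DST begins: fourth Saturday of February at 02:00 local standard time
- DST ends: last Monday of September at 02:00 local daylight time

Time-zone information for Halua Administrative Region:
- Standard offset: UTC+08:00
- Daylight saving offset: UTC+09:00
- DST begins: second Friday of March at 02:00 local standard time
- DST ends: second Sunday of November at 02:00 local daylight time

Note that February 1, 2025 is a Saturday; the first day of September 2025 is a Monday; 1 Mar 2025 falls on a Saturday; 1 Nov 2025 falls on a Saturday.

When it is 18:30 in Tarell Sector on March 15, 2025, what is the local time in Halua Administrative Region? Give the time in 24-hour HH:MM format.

07:00

1 February 2025 is a Saturday, so the first Saturday is February 1 and the fourth is February 22.
1 September 2025 is a Monday, so Mondays fall on 1, 8, 15, 22, 29; the last is September 29.
March 15, 2025 lies within the daylight-saving period (22 February – 29 September), so Tarell Sector is on daylight time, UTC−03:30.
18:30 Tarell Sector + 3h30m = 22:00 UTC.
1 March 2025 is a Saturday, so the first Friday is March 7 and the second is March 14.
1 November 2025 is a Saturday, so the first Sunday is November 2 and the second is November 9.
At the standard offset (UTC+08:00), 22:00 UTC + 8h = 06:00 Halua Administrative Region standard time (rolling into the next day, 16 March 2025).
The standard-time date in Halua Administrative Region, March 16, 2025, lies within the daylight-saving period (14 March – 9 November), so Halua Administrative Region is on daylight time, UTC+09:00.
22:00 UTC + 9h = 07:00 Halua Administrative Region (rolling into the next day, 16 March 2025).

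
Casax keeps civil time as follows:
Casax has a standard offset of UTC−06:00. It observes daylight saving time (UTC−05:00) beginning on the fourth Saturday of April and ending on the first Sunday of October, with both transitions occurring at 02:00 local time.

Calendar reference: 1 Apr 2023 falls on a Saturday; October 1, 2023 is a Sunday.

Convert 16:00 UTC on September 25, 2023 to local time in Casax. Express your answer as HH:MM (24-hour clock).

1 April 2023 is a Saturday, so the first Saturday is April 1 and the fourth is April 22.
1 October 2023 is a Sunday, so the first Sunday is October 1.
At the standard offset (UTC−06:00), 16:00 UTC − 6h = 10:00 Casax standard time.
The standard-time date in Casax, September 25, 2023, falls between 22 April and 1 October, so daylight saving is in effect and Casax is at UTC−05:00.
16:00 UTC − 5h = 11:00 local.

11:00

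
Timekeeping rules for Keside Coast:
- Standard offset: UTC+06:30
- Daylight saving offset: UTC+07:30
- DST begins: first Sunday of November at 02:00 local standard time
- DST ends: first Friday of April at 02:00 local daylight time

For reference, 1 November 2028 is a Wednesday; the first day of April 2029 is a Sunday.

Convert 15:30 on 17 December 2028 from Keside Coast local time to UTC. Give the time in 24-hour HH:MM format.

1 November 2028 is a Wednesday, so the first Sunday is November 5.
1 April 2029 is a Sunday, so the first Friday is April 6.
17 December 2028 falls between 5 November 2028 and 6 April 2029, so daylight saving is in effect and Keside Coast is at UTC+07:30.
15:30 local − 7h30m = 08:00 UTC.

08:00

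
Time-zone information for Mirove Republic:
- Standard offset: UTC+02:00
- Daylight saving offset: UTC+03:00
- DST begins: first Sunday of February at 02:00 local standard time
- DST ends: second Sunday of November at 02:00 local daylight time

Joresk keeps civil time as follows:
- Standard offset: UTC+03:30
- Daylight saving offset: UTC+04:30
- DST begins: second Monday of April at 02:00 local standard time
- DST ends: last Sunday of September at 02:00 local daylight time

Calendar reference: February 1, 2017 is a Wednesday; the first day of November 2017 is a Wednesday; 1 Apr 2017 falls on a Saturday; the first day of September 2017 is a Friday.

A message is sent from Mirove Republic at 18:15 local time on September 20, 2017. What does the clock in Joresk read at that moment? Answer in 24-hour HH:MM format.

19:45

1 February 2017 is a Wednesday, so the first Sunday is February 5.
1 November 2017 is a Wednesday, so the first Sunday is November 5 and the second is November 12.
September 20, 2017 lies within the daylight-saving period (5 February – 12 November), so Mirove Republic is on daylight time, UTC+03:00.
18:15 Mirove Republic − 3h = 15:15 UTC.
1 April 2017 is a Saturday, so the first Monday is April 3 and the second is April 10.
1 September 2017 is a Friday, so Sundays fall on 3, 10, 17, 24; the last is September 24.
At the standard offset (UTC+03:30), 15:15 UTC + 3h30m = 18:45 Joresk standard time.
The standard-time date in Joresk, September 20, 2017, falls between 10 April and 24 September, so daylight saving is in effect and Joresk is at UTC+04:30.
15:15 UTC + 4h30m = 19:45 Joresk.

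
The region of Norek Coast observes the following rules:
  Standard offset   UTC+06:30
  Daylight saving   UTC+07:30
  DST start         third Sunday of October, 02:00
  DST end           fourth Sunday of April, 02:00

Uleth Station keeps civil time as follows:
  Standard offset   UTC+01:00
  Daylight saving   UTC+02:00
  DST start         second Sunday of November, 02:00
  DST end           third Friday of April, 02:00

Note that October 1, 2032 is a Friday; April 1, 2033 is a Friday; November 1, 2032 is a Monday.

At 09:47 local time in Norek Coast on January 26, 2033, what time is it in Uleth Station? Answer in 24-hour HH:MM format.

04:17

1 October 2032 is a Friday, so the first Sunday is October 3 and the third is October 17.
1 April 2033 is a Friday, so the first Sunday is April 3 and the fourth is April 24.
January 26, 2033 lies within the daylight-saving period (17 October 2032 – 24 April 2033), so Norek Coast is on daylight time, UTC+07:30.
09:47 Norek Coast − 7h30m = 02:17 UTC.
1 November 2032 is a Monday, so the first Sunday is November 7 and the second is November 14.
1 April 2033 is a Friday, so the first Friday is April 1 and the third is April 15.
At the standard offset (UTC+01:00), 02:17 UTC + 1h = 03:17 Uleth Station standard time.
The standard-time date in Uleth Station, January 26, 2033, falls between 14 November 2032 and 15 April 2033, so daylight saving is in effect and Uleth Station is at UTC+02:00.
02:17 UTC + 2h = 04:17 Uleth Station.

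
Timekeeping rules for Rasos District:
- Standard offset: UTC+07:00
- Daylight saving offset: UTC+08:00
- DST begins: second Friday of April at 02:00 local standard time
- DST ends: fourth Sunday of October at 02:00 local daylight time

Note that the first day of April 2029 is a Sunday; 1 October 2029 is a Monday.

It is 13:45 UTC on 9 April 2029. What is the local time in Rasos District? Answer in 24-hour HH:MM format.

1 April 2029 is a Sunday, so the first Friday is April 6 and the second is April 13.
1 October 2029 is a Monday, so the first Sunday is October 7 and the fourth is October 28.
At the standard offset (UTC+07:00), 13:45 UTC + 7h = 20:45 Rasos District standard time.
The standard-time date in Rasos District, 9 April 2029, does not fall between 13 April and 28 October, so daylight saving is not in effect and Rasos District is at UTC+07:00.
13:45 UTC + 7h = 20:45 local.

20:45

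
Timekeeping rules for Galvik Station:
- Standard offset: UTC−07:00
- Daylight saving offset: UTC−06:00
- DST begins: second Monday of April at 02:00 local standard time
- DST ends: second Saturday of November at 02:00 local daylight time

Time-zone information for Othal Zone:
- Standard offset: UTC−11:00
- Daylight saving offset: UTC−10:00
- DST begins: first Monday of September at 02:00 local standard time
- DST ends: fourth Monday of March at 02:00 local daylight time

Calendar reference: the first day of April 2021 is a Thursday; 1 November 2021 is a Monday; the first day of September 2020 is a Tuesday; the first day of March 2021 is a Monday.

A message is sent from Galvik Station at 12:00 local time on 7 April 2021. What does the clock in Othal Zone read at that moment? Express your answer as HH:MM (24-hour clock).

08:00

1 April 2021 is a Thursday, so the first Monday is April 5 and the second is April 12.
1 November 2021 is a Monday, so the first Saturday is November 6 and the second is November 13.
7 April 2021 does not fall between 12 April and 13 November, so daylight saving is not in effect and Galvik Station is at UTC−07:00.
12:00 Galvik Station + 7h = 19:00 UTC.
1 September 2020 is a Tuesday, so the first Monday is September 7.
1 March 2021 is a Monday, so the first Monday is March 1 and the fourth is March 22.
At the standard offset (UTC−11:00), 19:00 UTC − 11h = 08:00 Othal Zone standard time.
Daylight saving runs 7 September 2020 – 22 March 2021; the standard-time date in Othal Zone, 7 April 2021, is outside that window, so Othal Zone is on standard time at UTC−11:00.
19:00 UTC − 11h = 08:00 Othal Zone.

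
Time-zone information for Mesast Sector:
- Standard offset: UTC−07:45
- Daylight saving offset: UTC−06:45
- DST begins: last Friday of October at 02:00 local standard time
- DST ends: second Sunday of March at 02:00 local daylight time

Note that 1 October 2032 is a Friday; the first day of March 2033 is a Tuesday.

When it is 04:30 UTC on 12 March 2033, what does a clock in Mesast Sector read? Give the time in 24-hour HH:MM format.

1 October 2032 is a Friday, so Fridays fall on 1, 8, 15, 22, 29; the last is October 29.
1 March 2033 is a Tuesday, so the first Sunday is March 6 and the second is March 13.
At the standard offset (UTC−07:45), 04:30 UTC − 7h45m = 20:45 Mesast Sector standard time (rolling into the previous day, 11 March 2033).
The standard-time date in Mesast Sector, 11 March 2033, falls between 29 October 2032 and 13 March 2033, so daylight saving is in effect and Mesast Sector is at UTC−06:45.
04:30 UTC − 6h45m = 21:45 local (rolling into the previous day, 11 March 2033).

21:45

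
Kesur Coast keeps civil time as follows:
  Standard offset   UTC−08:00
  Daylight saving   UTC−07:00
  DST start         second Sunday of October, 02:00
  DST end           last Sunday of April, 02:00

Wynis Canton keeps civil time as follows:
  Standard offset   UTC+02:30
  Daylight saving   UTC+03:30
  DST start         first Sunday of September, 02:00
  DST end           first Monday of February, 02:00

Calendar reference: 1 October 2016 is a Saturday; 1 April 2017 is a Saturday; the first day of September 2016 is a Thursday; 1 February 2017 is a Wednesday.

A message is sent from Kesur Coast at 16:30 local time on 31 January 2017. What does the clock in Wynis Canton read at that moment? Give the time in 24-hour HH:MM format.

1 October 2016 is a Saturday, so the first Sunday is October 2 and the second is October 9.
1 April 2017 is a Saturday, so Sundays fall on 2, 9, 16, 23, 30; the last is April 30.
Daylight saving runs 9 October 2016 – 30 April 2017; 31 January 2017 is inside that window, so Kesur Coast is at UTC−07:00.
16:30 Kesur Coast + 7h = 23:30 UTC.
1 September 2016 is a Thursday, so the first Sunday is September 4.
1 February 2017 is a Wednesday, so the first Monday is February 6.
At the standard offset (UTC+02:30), 23:30 UTC + 2h30m = 02:00 Wynis Canton standard time (rolling into the next day, 1 February 2017).
The standard-time date in Wynis Canton, 1 February 2017, falls between 4 September 2016 and 6 February 2017, so daylight saving is in effect and Wynis Canton is at UTC+03:30.
23:30 UTC + 3h30m = 03:00 Wynis Canton (rolling into the next day, 1 February 2017).

03:00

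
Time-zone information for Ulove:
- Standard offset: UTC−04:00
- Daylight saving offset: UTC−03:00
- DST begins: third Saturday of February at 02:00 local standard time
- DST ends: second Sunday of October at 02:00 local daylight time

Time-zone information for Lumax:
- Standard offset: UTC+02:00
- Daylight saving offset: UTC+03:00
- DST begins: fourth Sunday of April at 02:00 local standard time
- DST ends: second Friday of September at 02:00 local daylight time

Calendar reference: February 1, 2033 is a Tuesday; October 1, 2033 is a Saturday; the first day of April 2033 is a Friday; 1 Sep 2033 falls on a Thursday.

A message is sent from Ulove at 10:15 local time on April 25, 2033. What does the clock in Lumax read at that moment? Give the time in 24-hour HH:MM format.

1 February 2033 is a Tuesday, so the first Saturday is February 5 and the third is February 19.
1 October 2033 is a Saturday, so the first Sunday is October 2 and the second is October 9.
April 25, 2033 falls between 19 February and 9 October, so daylight saving is in effect and Ulove is at UTC−03:00.
10:15 Ulove + 3h = 13:15 UTC.
1 April 2033 is a Friday, so the first Sunday is April 3 and the fourth is April 24.
1 September 2033 is a Thursday, so the first Friday is September 2 and the second is September 9.
At the standard offset (UTC+02:00), 13:15 UTC + 2h = 15:15 Lumax standard time.
The standard-time date in Lumax, April 25, 2033, falls between 24 April and 9 September, so daylight saving is in effect and Lumax is at UTC+03:00.
13:15 UTC + 3h = 16:15 Lumax.

16:15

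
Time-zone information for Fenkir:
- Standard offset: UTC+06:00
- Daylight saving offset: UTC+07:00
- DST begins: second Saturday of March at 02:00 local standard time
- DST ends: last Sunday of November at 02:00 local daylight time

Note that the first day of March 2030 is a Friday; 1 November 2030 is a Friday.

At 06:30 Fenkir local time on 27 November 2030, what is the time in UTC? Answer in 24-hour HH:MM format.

1 March 2030 is a Friday, so the first Saturday is March 2 and the second is March 9.
1 November 2030 is a Friday, so Sundays fall on 3, 10, 17, 24; the last is November 24.
Daylight saving runs 9 March – 24 November; 27 November 2030 is outside that window, so Fenkir is on standard time at UTC+06:00.
06:30 local − 6h = 00:30 UTC.

00:30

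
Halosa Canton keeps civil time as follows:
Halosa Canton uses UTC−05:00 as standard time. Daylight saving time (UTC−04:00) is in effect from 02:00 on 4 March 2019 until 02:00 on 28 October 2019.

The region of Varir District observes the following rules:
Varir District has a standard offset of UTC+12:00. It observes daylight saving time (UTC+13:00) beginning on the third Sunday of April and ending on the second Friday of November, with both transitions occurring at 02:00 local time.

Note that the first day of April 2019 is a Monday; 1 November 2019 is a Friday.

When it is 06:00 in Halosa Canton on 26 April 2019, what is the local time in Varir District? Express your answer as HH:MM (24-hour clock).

23:00

26 April 2019 falls between 4 March and 28 October, so daylight saving is in effect and Halosa Canton is at UTC−04:00.
06:00 Halosa Canton + 4h = 10:00 UTC.
1 April 2019 is a Monday, so the first Sunday is April 7 and the third is April 21.
1 November 2019 is a Friday, so the first Friday is November 1 and the second is November 8.
At the standard offset (UTC+12:00), 10:00 UTC + 12h = 22:00 Varir District standard time.
Daylight saving runs 21 April – 8 November; the standard-time date in Varir District, 26 April 2019, is inside that window, so Varir District is at UTC+13:00.
10:00 UTC + 13h = 23:00 Varir District.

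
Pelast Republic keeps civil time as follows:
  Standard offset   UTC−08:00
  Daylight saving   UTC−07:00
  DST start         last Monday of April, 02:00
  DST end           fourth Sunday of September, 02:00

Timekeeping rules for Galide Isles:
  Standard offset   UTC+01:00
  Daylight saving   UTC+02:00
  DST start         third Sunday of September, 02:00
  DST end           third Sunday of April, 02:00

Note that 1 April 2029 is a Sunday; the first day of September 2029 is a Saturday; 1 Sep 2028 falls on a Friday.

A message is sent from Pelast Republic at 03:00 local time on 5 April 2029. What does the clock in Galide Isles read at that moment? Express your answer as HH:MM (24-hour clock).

1 April 2029 is a Sunday, so Mondays fall on 2, 9, 16, 23, 30; the last is April 30.
1 September 2029 is a Saturday, so the first Sunday is September 2 and the fourth is September 23.
Daylight saving runs 30 April – 23 September; 5 April 2029 is outside that window, so Pelast Republic is on standard time at UTC−08:00.
03:00 Pelast Republic + 8h = 11:00 UTC.
1 September 2028 is a Friday, so the first Sunday is September 3 and the third is September 17.
1 April 2029 is a Sunday, so the first Sunday is April 1 and the third is April 15.
At the standard offset (UTC+01:00), 11:00 UTC + 1h = 12:00 Galide Isles standard time.
The standard-time date in Galide Isles, 5 April 2029, falls between 17 September 2028 and 15 April 2029, so daylight saving is in effect and Galide Isles is at UTC+02:00.
11:00 UTC + 2h = 13:00 Galide Isles.

13:00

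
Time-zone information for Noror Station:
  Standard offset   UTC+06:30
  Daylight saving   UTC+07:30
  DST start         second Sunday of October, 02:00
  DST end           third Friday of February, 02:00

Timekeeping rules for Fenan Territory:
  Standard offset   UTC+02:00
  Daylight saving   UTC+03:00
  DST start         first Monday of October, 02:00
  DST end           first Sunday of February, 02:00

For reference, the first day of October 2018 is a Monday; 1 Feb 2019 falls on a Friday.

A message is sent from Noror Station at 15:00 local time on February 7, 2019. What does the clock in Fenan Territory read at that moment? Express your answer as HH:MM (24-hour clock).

09:30

1 October 2018 is a Monday, so the first Sunday is October 7 and the second is October 14.
1 February 2019 is a Friday, so the first Friday is February 1 and the third is February 15.
Daylight saving runs 14 October 2018 – 15 February 2019; February 7, 2019 is inside that window, so Noror Station is at UTC+07:30.
15:00 Noror Station − 7h30m = 07:30 UTC.
1 October 2018 is a Monday, so the first Monday is October 1.
1 February 2019 is a Friday, so the first Sunday is February 3.
At the standard offset (UTC+02:00), 07:30 UTC + 2h = 09:30 Fenan Territory standard time.
The standard-time date in Fenan Territory, February 7, 2019, is outside the daylight-saving period (1 October 2018 – 3 February 2019), so Fenan Territory is on standard time, UTC+02:00.
07:30 UTC + 2h = 09:30 Fenan Territory.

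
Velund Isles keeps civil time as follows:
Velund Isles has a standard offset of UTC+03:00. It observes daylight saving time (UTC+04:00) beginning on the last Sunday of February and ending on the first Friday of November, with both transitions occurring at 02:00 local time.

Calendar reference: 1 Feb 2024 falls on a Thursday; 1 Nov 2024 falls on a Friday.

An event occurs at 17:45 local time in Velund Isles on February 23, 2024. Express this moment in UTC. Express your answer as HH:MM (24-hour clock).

14:45

1 February 2024 is a Thursday, so Sundays fall on 4, 11, 18, 25; the last is February 25.
1 November 2024 is a Friday, so the first Friday is November 1.
Daylight saving runs 25 February – 1 November; February 23, 2024 is outside that window, so Velund Isles is on standard time at UTC+03:00.
17:45 local − 3h = 14:45 UTC.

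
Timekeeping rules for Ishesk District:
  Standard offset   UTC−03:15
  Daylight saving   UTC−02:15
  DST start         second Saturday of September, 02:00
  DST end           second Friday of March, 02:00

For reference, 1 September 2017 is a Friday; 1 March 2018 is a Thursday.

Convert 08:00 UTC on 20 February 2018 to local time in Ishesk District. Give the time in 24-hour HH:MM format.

1 September 2017 is a Friday, so the first Saturday is September 2 and the second is September 9.
1 March 2018 is a Thursday, so the first Friday is March 2 and the second is March 9.
At the standard offset (UTC−03:15), 08:00 UTC − 3h15m = 04:45 Ishesk District standard time.
Daylight saving runs 9 September 2017 – 9 March 2018; the standard-time date in Ishesk District, 20 February 2018, is inside that window, so Ishesk District is at UTC−02:15.
08:00 UTC − 2h15m = 05:45 local.

05:45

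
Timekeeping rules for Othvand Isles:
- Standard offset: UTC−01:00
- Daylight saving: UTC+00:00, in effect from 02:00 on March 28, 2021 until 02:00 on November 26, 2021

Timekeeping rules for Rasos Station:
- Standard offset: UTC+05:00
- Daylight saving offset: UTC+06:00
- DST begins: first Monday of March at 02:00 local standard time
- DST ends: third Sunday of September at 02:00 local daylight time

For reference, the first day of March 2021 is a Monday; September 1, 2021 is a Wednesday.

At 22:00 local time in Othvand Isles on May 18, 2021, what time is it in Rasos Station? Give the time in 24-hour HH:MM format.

May 18, 2021 lies within the daylight-saving period (28 March – 26 November), so Othvand Isles is on daylight time, UTC+00:00.
22:00 Othvand Isles − 0h = 22:00 UTC.
1 March 2021 is a Monday, so the first Monday is March 1.
1 September 2021 is a Wednesday, so the first Sunday is September 5 and the third is September 19.
At the standard offset (UTC+05:00), 22:00 UTC + 5h = 03:00 Rasos Station standard time (rolling into the next day, 19 May 2021).
Daylight saving runs 1 March – 19 September; the standard-time date in Rasos Station, May 19, 2021, is inside that window, so Rasos Station is at UTC+06:00.
22:00 UTC + 6h = 04:00 Rasos Station (rolling into the next day, 19 May 2021).

04:00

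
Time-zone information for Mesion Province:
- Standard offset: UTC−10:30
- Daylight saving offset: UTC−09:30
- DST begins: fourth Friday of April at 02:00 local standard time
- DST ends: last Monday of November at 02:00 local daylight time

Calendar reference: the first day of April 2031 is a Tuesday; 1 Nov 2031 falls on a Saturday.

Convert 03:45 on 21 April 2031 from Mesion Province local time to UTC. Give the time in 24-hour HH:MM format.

14:15

1 April 2031 is a Tuesday, so the first Friday is April 4 and the fourth is April 25.
1 November 2031 is a Saturday, so Mondays fall on 3, 10, 17, 24; the last is November 24.
21 April 2031 is outside the daylight-saving period (25 April – 24 November), so Mesion Province is on standard time, UTC−10:30.
03:45 local + 10h30m = 14:15 UTC.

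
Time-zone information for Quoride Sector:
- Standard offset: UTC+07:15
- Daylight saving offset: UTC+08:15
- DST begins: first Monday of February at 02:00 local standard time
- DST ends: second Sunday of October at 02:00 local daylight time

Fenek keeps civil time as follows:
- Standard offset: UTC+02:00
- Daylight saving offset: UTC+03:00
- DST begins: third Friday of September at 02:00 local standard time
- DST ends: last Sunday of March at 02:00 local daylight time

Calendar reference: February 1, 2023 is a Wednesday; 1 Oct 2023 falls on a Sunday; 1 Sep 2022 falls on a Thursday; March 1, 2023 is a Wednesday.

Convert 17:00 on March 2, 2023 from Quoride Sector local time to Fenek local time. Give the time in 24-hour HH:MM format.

1 February 2023 is a Wednesday, so the first Monday is February 6.
1 October 2023 is a Sunday, so the first Sunday is October 1 and the second is October 8.
Daylight saving runs 6 February – 8 October; March 2, 2023 is inside that window, so Quoride Sector is at UTC+08:15.
17:00 Quoride Sector − 8h15m = 08:45 UTC.
1 September 2022 is a Thursday, so the first Friday is September 2 and the third is September 16.
1 March 2023 is a Wednesday, so Sundays fall on 5, 12, 19, 26; the last is March 26.
At the standard offset (UTC+02:00), 08:45 UTC + 2h = 10:45 Fenek standard time.
Daylight saving runs 16 September 2022 – 26 March 2023; the standard-time date in Fenek, March 2, 2023, is inside that window, so Fenek is at UTC+03:00.
08:45 UTC + 3h = 11:45 Fenek.

11:45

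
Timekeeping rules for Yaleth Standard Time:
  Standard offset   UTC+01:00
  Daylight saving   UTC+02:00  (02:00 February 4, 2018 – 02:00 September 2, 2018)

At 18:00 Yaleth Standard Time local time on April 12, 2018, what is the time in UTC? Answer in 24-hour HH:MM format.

16:00

April 12, 2018 lies within the daylight-saving period (4 February – 2 September), so Yaleth Standard Time is on daylight time, UTC+02:00.
18:00 local − 2h = 16:00 UTC.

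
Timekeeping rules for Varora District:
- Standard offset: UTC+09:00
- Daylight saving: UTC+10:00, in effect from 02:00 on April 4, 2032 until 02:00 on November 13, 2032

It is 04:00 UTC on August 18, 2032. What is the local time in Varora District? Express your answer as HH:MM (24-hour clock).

14:00

At the standard offset (UTC+09:00), 04:00 UTC + 9h = 13:00 Varora District standard time.
The standard-time date in Varora District, August 18, 2032, lies within the daylight-saving period (4 April – 13 November), so Varora District is on daylight time, UTC+10:00.
04:00 UTC + 10h = 14:00 local.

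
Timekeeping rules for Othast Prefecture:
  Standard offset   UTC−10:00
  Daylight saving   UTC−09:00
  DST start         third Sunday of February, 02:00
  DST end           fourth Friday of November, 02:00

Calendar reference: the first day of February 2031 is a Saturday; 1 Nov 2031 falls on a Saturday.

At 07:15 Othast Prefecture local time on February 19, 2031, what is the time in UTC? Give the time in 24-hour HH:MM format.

16:15

1 February 2031 is a Saturday, so the first Sunday is February 2 and the third is February 16.
1 November 2031 is a Saturday, so the first Friday is November 7 and the fourth is November 28.
February 19, 2031 lies within the daylight-saving period (16 February – 28 November), so Othast Prefecture is on daylight time, UTC−09:00.
07:15 local + 9h = 16:15 UTC.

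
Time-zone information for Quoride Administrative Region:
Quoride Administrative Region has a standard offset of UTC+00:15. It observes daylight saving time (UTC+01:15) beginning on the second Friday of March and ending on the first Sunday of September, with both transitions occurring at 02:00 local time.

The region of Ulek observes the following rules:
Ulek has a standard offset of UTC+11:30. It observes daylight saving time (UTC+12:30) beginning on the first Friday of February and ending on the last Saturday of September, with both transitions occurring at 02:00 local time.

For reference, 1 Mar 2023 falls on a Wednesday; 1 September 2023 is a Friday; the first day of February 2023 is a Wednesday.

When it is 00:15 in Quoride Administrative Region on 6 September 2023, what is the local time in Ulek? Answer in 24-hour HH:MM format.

12:30

1 March 2023 is a Wednesday, so the first Friday is March 3 and the second is March 10.
1 September 2023 is a Friday, so the first Sunday is September 3.
Daylight saving runs 10 March – 3 September; 6 September 2023 is outside that window, so Quoride Administrative Region is on standard time at UTC+00:15.
00:15 Quoride Administrative Region − 0h15m = 00:00 UTC.
1 February 2023 is a Wednesday, so the first Friday is February 3.
1 September 2023 is a Friday, so Saturdays fall on 2, 9, 16, 23, 30; the last is September 30.
At the standard offset (UTC+11:30), 00:00 UTC + 11h30m = 11:30 Ulek standard time.
The standard-time date in Ulek, 6 September 2023, lies within the daylight-saving period (3 February – 30 September), so Ulek is on daylight time, UTC+12:30.
00:00 UTC + 12h30m = 12:30 Ulek.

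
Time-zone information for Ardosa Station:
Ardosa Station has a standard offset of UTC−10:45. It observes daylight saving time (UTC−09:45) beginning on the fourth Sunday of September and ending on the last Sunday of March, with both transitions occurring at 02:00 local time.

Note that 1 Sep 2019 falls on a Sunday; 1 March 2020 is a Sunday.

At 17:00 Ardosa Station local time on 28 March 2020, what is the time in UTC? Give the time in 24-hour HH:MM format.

02:45

1 September 2019 is a Sunday, so the first Sunday is September 1 and the fourth is September 22.
1 March 2020 is a Sunday, so Sundays fall on 1, 8, 15, 22, 29; the last is March 29.
28 March 2020 lies within the daylight-saving period (22 September 2019 – 29 March 2020), so Ardosa Station is on daylight time, UTC−09:45.
17:00 local + 9h45m = 02:45 UTC (rolling into the next day, 29 March 2020).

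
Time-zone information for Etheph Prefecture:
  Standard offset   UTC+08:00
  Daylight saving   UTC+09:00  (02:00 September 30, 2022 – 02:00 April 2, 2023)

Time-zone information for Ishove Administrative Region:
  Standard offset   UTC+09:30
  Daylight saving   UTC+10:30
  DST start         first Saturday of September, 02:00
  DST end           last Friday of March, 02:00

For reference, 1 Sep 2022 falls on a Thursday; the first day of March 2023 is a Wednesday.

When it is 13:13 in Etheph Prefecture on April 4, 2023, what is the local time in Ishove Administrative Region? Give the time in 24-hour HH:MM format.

Daylight saving runs 30 September 2022 – 2 April 2023; April 4, 2023 is outside that window, so Etheph Prefecture is on standard time at UTC+08:00.
13:13 Etheph Prefecture − 8h = 05:13 UTC.
1 September 2022 is a Thursday, so the first Saturday is September 3.
1 March 2023 is a Wednesday, so Fridays fall on 3, 10, 17, 24, 31; the last is March 31.
At the standard offset (UTC+09:30), 05:13 UTC + 9h30m = 14:43 Ishove Administrative Region standard time.
The standard-time date in Ishove Administrative Region, April 4, 2023, does not fall between 3 September 2022 and 31 March 2023, so daylight saving is not in effect and Ishove Administrative Region is at UTC+09:30.
05:13 UTC + 9h30m = 14:43 Ishove Administrative Region.

14:43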